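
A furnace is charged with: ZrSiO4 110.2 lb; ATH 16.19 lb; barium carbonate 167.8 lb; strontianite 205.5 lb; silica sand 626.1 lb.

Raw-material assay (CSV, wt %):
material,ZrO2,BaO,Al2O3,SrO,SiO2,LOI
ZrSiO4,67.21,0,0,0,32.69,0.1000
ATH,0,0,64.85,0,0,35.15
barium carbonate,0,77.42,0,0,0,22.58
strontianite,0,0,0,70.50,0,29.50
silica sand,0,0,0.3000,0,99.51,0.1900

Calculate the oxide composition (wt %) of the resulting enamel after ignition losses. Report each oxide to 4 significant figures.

The intermediate values are printed rounded to four significant digits between the steps; the whole derivation carries exact precision all the way through — every reported result carries a single rounding. The derived quantities, including totals, glass mass, the yield, LOI, the five compositions, are computed from the weighed amounts for 1020 lb of glass at exact precision, exactly as printed in the question or the answer.
Oxide masses out of the charge:
  ZrO2: 110.2·0.6721 = 74.07 lb
  BaO: 167.8·0.7742 = 129.9 lb
  Al2O3: 16.19·0.6485 + 626.1·0.003000 = 12.38 lb
  SrO: 205.5·0.7050 = 144.9 lb
  SiO2: 110.2·0.3269 + 626.1·0.9951 = 659.1 lb
LOI: 110.2·0.001000 + 16.19·0.3515 + 167.8·0.2258 + 205.5·0.2950 + 626.1·0.001900 = 105.5 lb
Resulting glass, batch − LOI: 1126 − 105.5 = 1020 lb (matching Σ of the oxides)
each oxide over glass, ×100, is wt %

Glass mass = 1020 lb (batch 1126 − LOI 105.5).
Composition: ZrO2 7.259%, BaO 12.73%, Al2O3 1.213%, SrO 14.20%, SiO2 64.60%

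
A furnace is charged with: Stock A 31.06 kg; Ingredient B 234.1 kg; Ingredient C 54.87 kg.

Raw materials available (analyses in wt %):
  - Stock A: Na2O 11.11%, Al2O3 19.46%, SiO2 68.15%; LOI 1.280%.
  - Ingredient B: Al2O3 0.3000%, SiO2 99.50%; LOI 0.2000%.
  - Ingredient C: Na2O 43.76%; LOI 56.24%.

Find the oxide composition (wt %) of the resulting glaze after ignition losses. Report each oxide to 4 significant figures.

The whole derivation runs at exact precision from first step to last — in-progress results are displayed, rounded to 4 significant digits, on the page — every reported result is rounded exactly once — the derived quantities, which include net glass mass, the totals, the yield, the three compositions, LOI, are re-derived in full float precision, as set out in either problem or answer, starting from the weights on 288.3 kg of glass.
Delivered oxide masses:
  Na2O: 31.06·0.1111 + 54.87·0.4376 = 27.46 kg
  Al2O3: 31.06·0.1946 + 234.1·0.003000 = 6.747 kg
  SiO2: 31.06·0.6815 + 234.1·0.9950 = 254.1 kg
LOI: 31.06·0.01280 + 234.1·0.002000 + 54.87·0.5624 = 31.72 kg
Net of LOI, the glass mass = 320.0 − 31.72 = 288.3 kg (equal to the oxide-mass sum)
each wt % is 100 × oxide ÷ glass

Glass mass = 288.3 kg (batch 320.0 − LOI 31.72).
Composition: Na2O 9.525%, Al2O3 2.340%, SiO2 88.13%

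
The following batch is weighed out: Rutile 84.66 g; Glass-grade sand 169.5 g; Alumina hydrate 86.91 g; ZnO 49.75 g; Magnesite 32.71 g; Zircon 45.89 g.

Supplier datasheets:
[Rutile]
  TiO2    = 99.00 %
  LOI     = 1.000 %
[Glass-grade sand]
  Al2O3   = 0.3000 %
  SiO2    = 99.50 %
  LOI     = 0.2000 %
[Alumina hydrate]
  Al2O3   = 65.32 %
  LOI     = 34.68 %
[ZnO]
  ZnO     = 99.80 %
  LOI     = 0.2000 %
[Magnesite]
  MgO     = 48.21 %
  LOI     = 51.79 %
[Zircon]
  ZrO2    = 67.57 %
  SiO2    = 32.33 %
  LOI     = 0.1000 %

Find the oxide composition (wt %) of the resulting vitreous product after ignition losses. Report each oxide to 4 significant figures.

Values along the way appear rounded off to 4 significant figures in the working. The whole derivation carries exact precision from first step to last — each reported value is rounded a single time; derived quantities (LOI, yield, the six compositions, the totals, glass mass) are rebuilt using the weight values at 421.0 g of glass at full float precision as quoted within either problem or answer.
Oxide masses out of the charge:
  Al2O3: 169.5·0.003000 + 86.91·0.6532 = 57.28 g
  ZnO: 49.75·0.9980 = 49.65 g
  ZrO2: 45.89·0.6757 = 31.01 g
  TiO2: 84.66·0.9900 = 83.81 g
  SiO2: 169.5·0.9950 + 45.89·0.3233 = 183.5 g
  MgO: 32.71·0.4821 = 15.77 g
LOI: 84.66·0.01000 + 169.5·0.002000 + 86.91·0.3468 + 49.75·0.002000 + 32.71·0.5179 + 45.89·0.001000 = 48.41 g
The glass mass, total less LOI, = 469.4 − 48.41 = 421.0 g (matching Σ of the oxides)
wt % = 100 × oxide mass / glass mass

Glass mass = 421.0 g (batch 469.4 − LOI 48.41).
Composition: Al2O3 13.60%, ZnO 11.79%, ZrO2 7.365%, TiO2 19.91%, SiO2 43.58%, MgO 3.746%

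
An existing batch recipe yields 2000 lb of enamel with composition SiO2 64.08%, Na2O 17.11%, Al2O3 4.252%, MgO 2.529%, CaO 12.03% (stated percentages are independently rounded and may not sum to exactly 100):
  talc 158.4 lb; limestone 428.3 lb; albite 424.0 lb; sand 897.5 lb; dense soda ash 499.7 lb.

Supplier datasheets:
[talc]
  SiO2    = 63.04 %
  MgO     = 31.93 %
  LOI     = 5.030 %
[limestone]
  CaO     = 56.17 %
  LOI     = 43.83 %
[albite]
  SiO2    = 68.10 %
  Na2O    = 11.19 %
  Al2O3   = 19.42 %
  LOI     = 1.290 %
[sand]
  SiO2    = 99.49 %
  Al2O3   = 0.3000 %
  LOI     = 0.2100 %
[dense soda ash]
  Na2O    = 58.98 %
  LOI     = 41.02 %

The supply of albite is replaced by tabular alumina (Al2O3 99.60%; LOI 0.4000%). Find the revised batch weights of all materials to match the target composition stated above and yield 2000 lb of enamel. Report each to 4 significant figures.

The working math carries full precision through every step. In-progress results appear (rounded to 4 significant digits) as written — each reported figure sees exactly one rounding; derived quantities are computed from the batch weights per 2000 lb of glass in exact precision (LOI, the totals, glass mass, the five compositions, yield), exactly as printed in the question or the answer.
Per-oxide target masses for 2000 lb enamel:
  SiO2: 64.08% × 2000 = 1282 lb
  Na2O: 17.11% × 2000 = 342.2 lb
  Al2O3: 4.252% × 2000 = 85.04 lb
  MgO: 2.529% × 2000 = 50.58 lb
  CaO: 12.03% × 2000 = 240.6 lb
Balance tally, oxide-wise, on the weights just shown, for the quoted basis mass (every target is met by its sum once rounding is allowed for):
  SiO2: 158.4·0.6304 + 1188·0.9949 = 1282 lb (target 1282 lb)
  Na2O: 580.2·0.5898 = 342.2 lb (target 342.2 lb)
  Al2O3: 81.80·0.9960 + 1188·0.003000 = 85.04 lb (target 85.04 lb)
  MgO: 158.4·0.3193 = 50.58 lb (target 50.58 lb)
  CaO: 428.3·0.5617 = 240.6 lb (target 240.6 lb)
Glass-mass closure: net batch after ignition = 2000 lb (the Σ of target masses is 2000 lb; the stated basis being 2000 lb — a pure rounding effect).
Summing the batch: Σ batch = 2437 lb; the LOI term Σ batch·LOI equals 436.5 lb; yield = glass ÷ total batch = 82.09%.

Revised batch per 2000 lb enamel:
  talc: 158.4 lb
  limestone: 428.3 lb
  tabular alumina: 81.80 lb
  sand: 1188 lb
  dense soda ash: 580.2 lb
Total batch = 2437 lb; LOI loss = 436.5 lb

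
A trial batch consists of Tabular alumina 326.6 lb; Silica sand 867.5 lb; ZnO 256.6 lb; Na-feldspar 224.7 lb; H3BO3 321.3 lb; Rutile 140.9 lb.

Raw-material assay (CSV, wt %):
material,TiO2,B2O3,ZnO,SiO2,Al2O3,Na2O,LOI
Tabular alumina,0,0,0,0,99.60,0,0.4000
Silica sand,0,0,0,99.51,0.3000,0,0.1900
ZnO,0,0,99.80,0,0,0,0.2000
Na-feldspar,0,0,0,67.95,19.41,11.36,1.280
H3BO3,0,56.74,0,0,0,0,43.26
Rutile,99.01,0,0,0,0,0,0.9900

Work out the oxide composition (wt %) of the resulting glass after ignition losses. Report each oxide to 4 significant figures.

All arithmetic keeps full precision end to end; rounding to four significant figures applies to every working value as shown. Each reported number takes a single rounding — derived quantities are rebuilt from the batch weights for 1991 lb of glass at full float precision (ignition loss, the yield, six oxide percentages, net glass mass, totals), exactly as printed in problem or answer.
Oxide masses out of the charge:
  TiO2: 140.9·0.9901 = 139.5 lb
  B2O3: 321.3·0.5674 = 182.3 lb
  ZnO: 256.6·0.9980 = 256.1 lb
  SiO2: 867.5·0.9951 + 224.7·0.6795 = 1016 lb
  Al2O3: 326.6·0.9960 + 867.5·0.003000 + 224.7·0.1941 = 371.5 lb
  Na2O: 224.7·0.1136 = 25.53 lb
LOI: 326.6·0.004000 + 867.5·0.001900 + 256.6·0.002000 + 224.7·0.01280 + 321.3·0.4326 + 140.9·0.009900 = 146.7 lb
Glass = total batch minus LOI = 2138 − 146.7 = 1991 lb (matching Σ of the oxides)
percent by weight: oxide/glass ×100

Glass mass = 1991 lb (batch 2138 − LOI 146.7).
Composition: TiO2 7.007%, B2O3 9.157%, ZnO 12.86%, SiO2 51.03%, Al2O3 18.66%, Na2O 1.282%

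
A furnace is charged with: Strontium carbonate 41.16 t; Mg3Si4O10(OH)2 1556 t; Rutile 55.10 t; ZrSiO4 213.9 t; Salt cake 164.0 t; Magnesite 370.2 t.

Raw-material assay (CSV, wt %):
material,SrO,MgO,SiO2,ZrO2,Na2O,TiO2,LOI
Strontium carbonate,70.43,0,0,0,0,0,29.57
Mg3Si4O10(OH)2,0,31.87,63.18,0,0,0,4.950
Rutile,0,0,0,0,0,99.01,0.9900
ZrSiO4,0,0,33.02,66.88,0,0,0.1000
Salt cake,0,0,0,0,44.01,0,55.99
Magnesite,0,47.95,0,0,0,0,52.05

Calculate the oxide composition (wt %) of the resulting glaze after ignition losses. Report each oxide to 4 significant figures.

The intermediate values are displayed rounded to four significant digits — each numeric step maintains full precision in every operation. Exactly one rounding lands on every reported figure. All derived quantities, which include yield, the totals, ignition loss, glass mass, six oxide percentages, are recomputed in exact precision, precisely as stated by question or answer, using the weight values for 2026 t of glass.
Per-oxide mass from batch:
  SrO: 41.16·0.7043 = 28.99 t
  MgO: 1556·0.3187 + 370.2·0.4795 = 673.4 t
  SiO2: 1556·0.6318 + 213.9·0.3302 = 1054 t
  ZrO2: 213.9·0.6688 = 143.1 t
  Na2O: 164.0·0.4401 = 72.18 t
  TiO2: 55.10·0.9901 = 54.55 t
LOI: 41.16·0.2957 + 1556·0.04950 + 55.10·0.009900 + 213.9·0.001000 + 164.0·0.5599 + 370.2·0.5205 = 374.5 t
The glass mass, total less LOI, = 2400 − 374.5 = 2026 t (equal to the oxide-mass sum)
oxide / glass × 100 gives the wt %

Glass mass = 2026 t (batch 2400 − LOI 374.5).
Composition: SrO 1.431%, MgO 33.24%, SiO2 52.01%, ZrO2 7.061%, Na2O 3.563%, TiO2 2.693%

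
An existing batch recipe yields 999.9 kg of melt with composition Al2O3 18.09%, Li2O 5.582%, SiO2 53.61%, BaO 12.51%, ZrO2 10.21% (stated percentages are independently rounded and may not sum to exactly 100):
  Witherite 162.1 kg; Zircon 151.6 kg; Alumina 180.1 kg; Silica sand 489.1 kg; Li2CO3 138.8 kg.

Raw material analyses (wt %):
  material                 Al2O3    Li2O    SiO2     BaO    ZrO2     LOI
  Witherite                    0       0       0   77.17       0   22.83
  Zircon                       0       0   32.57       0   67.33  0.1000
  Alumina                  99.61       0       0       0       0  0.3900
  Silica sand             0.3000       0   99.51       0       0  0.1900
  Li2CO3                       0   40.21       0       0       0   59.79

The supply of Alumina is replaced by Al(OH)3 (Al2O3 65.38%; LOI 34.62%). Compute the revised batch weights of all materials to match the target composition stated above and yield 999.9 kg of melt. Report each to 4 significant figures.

Revised batch per 999.9 kg melt:
  Witherite: 162.1 kg
  Zircon: 151.6 kg
  Al(OH)3: 274.4 kg
  Silica sand: 489.1 kg
  Li2CO3: 138.8 kg
Total batch = 1216 kg; LOI loss = 216.1 kg

The whole derivation holds exact precision through the solve — values along the way appear, with 4-significant-digit rounding, in the working — a single rounding yields each reported figure — derived quantities, which include the yield, the five compositions, net glass mass, ignition loss, the totals, are computed at exact precision, as written in the problem or answer text, starting from the weights on 999.9 kg of glass.
Oxide-by-oxide targets in 999.9 kg melt:
  Al2O3: 18.09% × 999.9 = 180.9 kg
  Li2O: 5.582% × 999.9 = 55.81 kg
  SiO2: 53.61% × 999.9 = 536.0 kg
  BaO: 12.51% × 999.9 = 125.1 kg
  ZrO2: 10.21% × 999.9 = 102.1 kg
Mass-balance tally per oxide per the reported batch figures, against the basis in use (delivered sums recover each target within answer rounding):
  Al2O3: 274.4·0.6538 + 489.1·0.003000 = 180.9 kg (target 180.9 kg)
  Li2O: 138.8·0.4021 = 55.81 kg (target 55.81 kg)
  SiO2: 151.6·0.3257 + 489.1·0.9951 = 536.1 kg (target 536.0 kg)
  BaO: 162.1·0.7717 = 125.1 kg (target 125.1 kg)
  ZrO2: 151.6·0.6733 = 102.1 kg (target 102.1 kg)
The glass-mass cross-check: whole batch net of LOI = 999.9 kg (per-oxide target masses sum to 999.9 kg; stated basis 999.9 kg — rounding explains the deltas).
Total batch = Σ batch = 1216 kg; ignition loss, Σ(batch × LOI) = 216.1 kg; as yield: glass ÷ batch → 82.23%.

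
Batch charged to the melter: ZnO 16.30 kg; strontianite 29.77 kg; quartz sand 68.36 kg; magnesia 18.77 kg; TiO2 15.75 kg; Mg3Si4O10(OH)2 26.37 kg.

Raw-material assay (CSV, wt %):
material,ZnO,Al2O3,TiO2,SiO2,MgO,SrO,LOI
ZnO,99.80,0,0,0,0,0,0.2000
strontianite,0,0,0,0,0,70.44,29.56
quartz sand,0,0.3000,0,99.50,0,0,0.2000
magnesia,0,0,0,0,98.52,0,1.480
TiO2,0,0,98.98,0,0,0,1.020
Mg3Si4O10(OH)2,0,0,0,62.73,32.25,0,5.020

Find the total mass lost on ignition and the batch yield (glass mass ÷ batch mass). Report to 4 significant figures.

LOI loss = 10.73 kg; glass = 164.6 kg; yield = 93.88%

Exact precision is kept all the way through. In-progress results appear rounded to four significant figures across the worked steps. Each reported value is rounded once only — all derived quantities, which include the six compositions, the totals, LOI, the yield, net glass mass, are rebuilt at full precision, precisely as stated by problem or answer, starting from the weights on 164.6 kg of glass.
Loss on ignition, line by line:
  ZnO: 16.30 × 0.002000 = 0.03260 kg
  strontianite: 29.77 × 0.2956 = 8.800 kg
  quartz sand: 68.36 × 0.002000 = 0.1367 kg
  magnesia: 18.77 × 0.01480 = 0.2778 kg
  TiO2: 15.75 × 0.01020 = 0.1607 kg
  Mg3Si4O10(OH)2: 26.37 × 0.05020 = 1.324 kg
Total LOI = 10.73 kg
Glass = batch − LOI = 175.3 − 10.73 = 164.6 kg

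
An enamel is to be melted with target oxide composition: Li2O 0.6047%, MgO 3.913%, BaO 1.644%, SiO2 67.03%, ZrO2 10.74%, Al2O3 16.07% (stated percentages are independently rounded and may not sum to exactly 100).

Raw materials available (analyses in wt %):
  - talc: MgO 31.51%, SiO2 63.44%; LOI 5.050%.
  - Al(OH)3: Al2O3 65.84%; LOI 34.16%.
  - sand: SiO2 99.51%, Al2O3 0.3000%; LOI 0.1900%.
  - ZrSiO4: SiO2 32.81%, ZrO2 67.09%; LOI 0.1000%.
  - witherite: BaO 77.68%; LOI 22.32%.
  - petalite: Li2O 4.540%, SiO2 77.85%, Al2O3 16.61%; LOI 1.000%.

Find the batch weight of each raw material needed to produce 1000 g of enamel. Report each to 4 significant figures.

Batch per 1000 g enamel:
  talc: 124.2 g
  Al(OH)3: 208.5 g
  sand: 437.4 g
  ZrSiO4: 160.1 g
  witherite: 21.16 g
  petalite: 133.2 g
Total batch = 1085 g; LOI loss = 84.54 g; yield = 92.20%

Rounding to 4 significant digits extends to every intermediate as printed. The working math carries exact precision in every operation — each reported value is rounded exactly once. Derived quantities, including glass mass, totals, the yield, ignition loss, six oxide percentages, are re-derived from the weighed amounts for 1000 g of glass at full float precision exactly as printed in question or answer.
Target masses of each oxide per 1000 g enamel:
  Li2O: 0.6047% × 1000 = 6.047 g
  MgO: 3.913% × 1000 = 39.13 g
  BaO: 1.644% × 1000 = 16.44 g
  SiO2: 67.03% × 1000 = 670.3 g
  ZrO2: 10.74% × 1000 = 107.4 g
  Al2O3: 16.07% × 1000 = 160.7 g
Mass-balance tally per oxide with the batch weights as given, per the basis as stated (summed amounts equal target values within answer rounding):
  Li2O: 133.2·0.04540 = 6.047 g (target 6.047 g)
  MgO: 124.2·0.3151 = 39.14 g (target 39.13 g)
  BaO: 21.16·0.7768 = 16.44 g (target 16.44 g)
  SiO2: 124.2·0.6344 + 437.4·0.9951 + 160.1·0.3281 + 133.2·0.7785 = 670.3 g (target 670.3 g)
  ZrO2: 160.1·0.6709 = 107.4 g (target 107.4 g)
  Al2O3: 208.5·0.6584 + 437.4·0.003000 + 133.2·0.1661 = 160.7 g (target 160.7 g)
The glass-mass cross-check: net batch after ignition = 1000 g (the Σ of target masses is 1000 g; versus the stated basis of 1000 g — a pure rounding effect).
Adding the batch up: Σ batch = 1085 g; the LOI term Σ batch·LOI equals 84.54 g; yield, glass over the total, = 92.20%.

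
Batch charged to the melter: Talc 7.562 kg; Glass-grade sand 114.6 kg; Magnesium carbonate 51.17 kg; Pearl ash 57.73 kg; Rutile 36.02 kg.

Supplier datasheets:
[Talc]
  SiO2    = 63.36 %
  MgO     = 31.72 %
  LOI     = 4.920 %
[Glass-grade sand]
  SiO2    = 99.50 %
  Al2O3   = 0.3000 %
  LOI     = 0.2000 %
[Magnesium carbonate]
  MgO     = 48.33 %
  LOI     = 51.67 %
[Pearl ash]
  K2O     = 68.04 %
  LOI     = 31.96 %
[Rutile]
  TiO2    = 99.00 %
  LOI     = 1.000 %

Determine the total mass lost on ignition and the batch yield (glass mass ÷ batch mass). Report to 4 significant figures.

LOI loss = 45.85 kg; glass = 221.2 kg; yield = 82.83%

Values along the way are shown rounded to four significant digits across the worked steps; all internal work runs at full float precision in all steps — a single rounding yields every reported figure; all derived quantities (ignition loss, totals, glass mass, the yield, five oxide percentages) are recomputed in full precision using the weight values at 221.2 kg of glass as quoted within the problem or answer text.
LOI of each material in turn:
  Talc: 7.562 × 0.04920 = 0.3721 kg
  Glass-grade sand: 114.6 × 0.002000 = 0.2292 kg
  Magnesium carbonate: 51.17 × 0.5167 = 26.44 kg
  Pearl ash: 57.73 × 0.3196 = 18.45 kg
  Rutile: 36.02 × 0.01000 = 0.3602 kg
Total LOI = 45.85 kg
Glass = batch − LOI = 267.1 − 45.85 = 221.2 kg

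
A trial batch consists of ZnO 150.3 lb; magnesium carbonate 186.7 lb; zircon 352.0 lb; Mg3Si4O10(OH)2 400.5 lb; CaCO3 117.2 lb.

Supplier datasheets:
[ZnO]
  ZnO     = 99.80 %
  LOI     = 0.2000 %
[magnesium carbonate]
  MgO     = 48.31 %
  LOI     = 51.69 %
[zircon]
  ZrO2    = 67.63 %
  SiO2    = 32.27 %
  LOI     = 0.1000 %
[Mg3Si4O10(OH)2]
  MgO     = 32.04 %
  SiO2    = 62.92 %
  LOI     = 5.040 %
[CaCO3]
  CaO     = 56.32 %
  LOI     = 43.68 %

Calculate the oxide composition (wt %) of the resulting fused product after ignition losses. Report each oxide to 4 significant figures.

The intermediate values appear (rounded to four significant digits) in the printout. The working math carries full float precision through every step — a single rounding finalizes every reported result. All derived quantities, which include ignition loss, five oxide percentages, the yield, totals, glass mass, are carried in exact precision, exactly as shown in the problem or the answer, from the batch weights for 1038 lb of glass.
Mass of each oxide from the mix:
  ZnO: 150.3·0.9980 = 150.0 lb
  CaO: 117.2·0.5632 = 66.01 lb
  MgO: 186.7·0.4831 + 400.5·0.3204 = 218.5 lb
  ZrO2: 352.0·0.6763 = 238.1 lb
  SiO2: 352.0·0.3227 + 400.5·0.6292 = 365.6 lb
LOI: 150.3·0.002000 + 186.7·0.5169 + 352.0·0.001000 + 400.5·0.05040 + 117.2·0.4368 = 168.5 lb
Net of LOI, the glass mass = 1207 − 168.5 = 1038 lb (= the summed oxide contributions)
wt % = 100 × oxide mass / glass mass

Glass mass = 1038 lb (batch 1207 − LOI 168.5).
Composition: ZnO 14.45%, CaO 6.358%, MgO 21.05%, ZrO2 22.93%, SiO2 35.21%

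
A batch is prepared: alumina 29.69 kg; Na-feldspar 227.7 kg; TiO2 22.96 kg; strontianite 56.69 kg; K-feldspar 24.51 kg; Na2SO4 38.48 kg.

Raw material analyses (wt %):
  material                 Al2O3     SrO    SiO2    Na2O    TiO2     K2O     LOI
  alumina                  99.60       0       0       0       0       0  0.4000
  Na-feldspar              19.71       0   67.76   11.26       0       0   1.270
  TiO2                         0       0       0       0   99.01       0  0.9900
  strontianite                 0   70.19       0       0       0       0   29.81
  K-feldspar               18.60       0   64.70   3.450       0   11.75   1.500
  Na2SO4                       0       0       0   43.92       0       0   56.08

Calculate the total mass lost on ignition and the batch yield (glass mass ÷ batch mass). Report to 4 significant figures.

LOI loss = 42.08 kg; glass = 357.9 kg; yield = 89.48%

Intermediates are rounded off to 4 significant digits when quoted. All arithmetic runs at full precision at all times; each reported value is rounded just once. All derived quantities, which include ignition loss, the yield, glass mass, the totals, six oxide percentages, are computed at full precision, exactly as shown in the question or the answer, starting from the weights at 357.9 kg of glass.
Loss on ignition, line by line:
  alumina: 29.69 × 0.004000 = 0.1188 kg
  Na-feldspar: 227.7 × 0.01270 = 2.892 kg
  TiO2: 22.96 × 0.009900 = 0.2273 kg
  strontianite: 56.69 × 0.2981 = 16.90 kg
  K-feldspar: 24.51 × 0.01500 = 0.3677 kg
  Na2SO4: 38.48 × 0.5608 = 21.58 kg
Total LOI = 42.08 kg
Glass = batch − LOI = 400.0 − 42.08 = 357.9 kg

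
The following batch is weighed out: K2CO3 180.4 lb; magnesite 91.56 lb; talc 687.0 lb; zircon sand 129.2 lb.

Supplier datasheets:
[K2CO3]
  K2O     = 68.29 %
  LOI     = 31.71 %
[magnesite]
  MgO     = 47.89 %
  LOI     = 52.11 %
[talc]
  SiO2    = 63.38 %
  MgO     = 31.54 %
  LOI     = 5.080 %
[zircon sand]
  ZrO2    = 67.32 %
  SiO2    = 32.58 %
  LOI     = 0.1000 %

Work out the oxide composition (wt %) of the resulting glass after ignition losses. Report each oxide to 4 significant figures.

Full float precision is held through every step — values along the way are displayed with 4-significant-figure rounding within the worked lines — each reported value is rounded just once; the derived quantities are carried from the weighed amounts per 948.2 lb of glass in full precision (ignition loss, glass mass, the four compositions, the yield, the totals) exactly as printed in the problem or the answer.
Oxide-by-oxide delivered mass:
  ZrO2: 129.2·0.6732 = 86.98 lb
  SiO2: 687.0·0.6338 + 129.2·0.3258 = 477.5 lb
  MgO: 91.56·0.4789 + 687.0·0.3154 = 260.5 lb
  K2O: 180.4·0.6829 = 123.2 lb
LOI: 180.4·0.3171 + 91.56·0.5211 + 687.0·0.05080 + 129.2·0.001000 = 139.9 lb
Net of LOI, the glass mass = 1088 − 139.9 = 948.2 lb (consistent with Σ oxide mass)
wt % = 100 × oxide mass / glass mass

Glass mass = 948.2 lb (batch 1088 − LOI 139.9).
Composition: ZrO2 9.173%, SiO2 50.36%, MgO 27.48%, K2O 12.99%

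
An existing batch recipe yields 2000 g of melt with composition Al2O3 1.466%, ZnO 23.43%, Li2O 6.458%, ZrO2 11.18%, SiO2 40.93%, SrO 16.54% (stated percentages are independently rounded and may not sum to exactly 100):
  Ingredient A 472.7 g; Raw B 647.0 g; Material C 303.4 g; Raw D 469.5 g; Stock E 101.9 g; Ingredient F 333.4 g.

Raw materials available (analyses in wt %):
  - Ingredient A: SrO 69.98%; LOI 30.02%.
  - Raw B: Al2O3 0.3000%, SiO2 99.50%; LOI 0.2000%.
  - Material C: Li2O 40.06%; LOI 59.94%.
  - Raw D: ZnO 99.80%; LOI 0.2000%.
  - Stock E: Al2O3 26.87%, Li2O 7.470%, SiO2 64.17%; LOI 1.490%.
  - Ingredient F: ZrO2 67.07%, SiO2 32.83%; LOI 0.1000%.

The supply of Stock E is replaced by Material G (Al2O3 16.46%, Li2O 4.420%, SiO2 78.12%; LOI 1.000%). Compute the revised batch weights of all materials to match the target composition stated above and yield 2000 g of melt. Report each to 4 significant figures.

The intermediate values are displayed, rounded to 4 significant digits, on the page. The whole derivation carries full float precision from start to finish. Exactly one rounding goes into every reported result. The derived quantities, which include net glass mass, the yield, the six compositions, totals, ignition loss, are recomputed in exact precision, exactly as printed in problem or answer, from the batch weights on 2000 g of glass.
Oxide-by-oxide targets in 2000 g melt:
  Al2O3: 1.466% × 2000 = 29.32 g
  ZnO: 23.43% × 2000 = 468.6 g
  Li2O: 6.458% × 2000 = 129.2 g
  ZrO2: 11.18% × 2000 = 223.6 g
  SiO2: 40.93% × 2000 = 818.6 g
  SrO: 16.54% × 2000 = 330.8 g
Checking each oxide sum given the weights on record, against the basis in use (delivered sums recover each target net of answer rounding effects):
  Al2O3: 581.2·0.003000 + 167.5·0.1646 = 29.31 g (target 29.32 g)
  ZnO: 469.5·0.9980 = 468.6 g (target 468.6 g)
  Li2O: 303.9·0.4006 + 167.5·0.04420 = 129.1 g (target 129.2 g)
  ZrO2: 333.4·0.6707 = 223.6 g (target 223.6 g)
  SiO2: 581.2·0.9950 + 167.5·0.7812 + 333.4·0.3283 = 818.6 g (target 818.6 g)
  SrO: 472.7·0.6998 = 330.8 g (target 330.8 g)
Glass mass check: batch total minus LOI = 2000 g (the Σ of target masses is 2000 g; the stated basis being 2000 g — a pure rounding effect).
Adding the batch up: Σ batch = 2328 g; the LOI term Σ batch·LOI equals 328.2 g; as yield: glass ÷ batch → 85.90%.

Revised batch per 2000 g melt:
  Ingredient A: 472.7 g
  Raw B: 581.2 g
  Material C: 303.9 g
  Raw D: 469.5 g
  Material G: 167.5 g
  Ingredient F: 333.4 g
Total batch = 2328 g; LOI loss = 328.2 g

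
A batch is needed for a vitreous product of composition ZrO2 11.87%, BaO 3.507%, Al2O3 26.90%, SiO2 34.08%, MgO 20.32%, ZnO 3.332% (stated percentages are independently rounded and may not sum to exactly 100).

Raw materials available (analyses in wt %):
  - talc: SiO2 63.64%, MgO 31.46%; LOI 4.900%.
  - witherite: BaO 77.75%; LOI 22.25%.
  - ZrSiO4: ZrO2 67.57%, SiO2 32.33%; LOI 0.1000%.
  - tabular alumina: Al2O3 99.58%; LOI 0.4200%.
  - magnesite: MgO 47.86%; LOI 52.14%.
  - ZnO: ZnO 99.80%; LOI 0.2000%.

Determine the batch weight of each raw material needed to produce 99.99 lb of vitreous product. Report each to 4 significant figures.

Batch per 99.99 lb vitreous product:
  talc: 44.62 lb
  witherite: 4.510 lb
  ZrSiO4: 17.57 lb
  tabular alumina: 27.01 lb
  magnesite: 13.12 lb
  ZnO: 3.338 lb
Total batch = 110.2 lb; LOI loss = 10.17 lb; yield = 90.77%

The intermediate values are shown rounded to 4 significant digits when written out. The working math keeps full float precision in all steps — every reported value is rounded once only — the derived quantities (six oxide percentages, the yield, glass mass, totals, ignition loss) are recomputed from the batch weights per 99.99 lb of glass at full float precision as they appear in the question or the answer.
Oxide mass targets, per 99.99 lb vitreous product:
  ZrO2: 11.87% × 99.99 = 11.87 lb
  BaO: 3.507% × 99.99 = 3.507 lb
  Al2O3: 26.90% × 99.99 = 26.90 lb
  SiO2: 34.08% × 99.99 = 34.08 lb
  MgO: 20.32% × 99.99 = 20.32 lb
  ZnO: 3.332% × 99.99 = 3.332 lb
Mass-balance tally per oxide using the reported weights, at the basis given (sums match the target masses modulo rounding of the values):
  ZrO2: 17.57·0.6757 = 11.87 lb (target 11.87 lb)
  BaO: 4.510·0.7775 = 3.507 lb (target 3.507 lb)
  Al2O3: 27.01·0.9958 = 26.90 lb (target 26.90 lb)
  SiO2: 44.62·0.6364 + 17.57·0.3233 = 34.08 lb (target 34.08 lb)
  MgO: 44.62·0.3146 + 13.12·0.4786 = 20.32 lb (target 20.32 lb)
  ZnO: 3.338·0.9980 = 3.331 lb (target 3.332 lb)
Auditing the glass mass value: the batch minus its LOI: 100.0 lb (oxide target masses add up to 100.0 lb; versus the stated basis of 99.99 lb — differing by rounding only).
Whole-batch sum: Σ batch = 110.2 lb; LOI removed, Σ of batch·LOI: 10.17 lb; yield = glass ÷ total batch = 90.77%.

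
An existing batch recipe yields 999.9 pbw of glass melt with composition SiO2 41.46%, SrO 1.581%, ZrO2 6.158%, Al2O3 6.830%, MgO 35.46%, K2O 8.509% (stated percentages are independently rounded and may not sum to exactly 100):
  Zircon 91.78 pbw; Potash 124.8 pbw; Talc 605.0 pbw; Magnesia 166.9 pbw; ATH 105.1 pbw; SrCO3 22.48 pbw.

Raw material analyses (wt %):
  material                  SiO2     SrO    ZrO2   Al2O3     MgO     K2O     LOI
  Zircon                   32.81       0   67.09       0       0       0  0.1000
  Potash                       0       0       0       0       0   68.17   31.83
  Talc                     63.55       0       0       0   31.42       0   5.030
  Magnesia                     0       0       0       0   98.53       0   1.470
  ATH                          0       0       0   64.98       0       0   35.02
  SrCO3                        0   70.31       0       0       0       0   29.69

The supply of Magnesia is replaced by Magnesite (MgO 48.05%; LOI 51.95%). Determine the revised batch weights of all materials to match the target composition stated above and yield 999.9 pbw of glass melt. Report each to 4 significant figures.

Revised batch per 999.9 pbw glass melt:
  Zircon: 91.78 pbw
  Potash: 124.8 pbw
  Talc: 605.0 pbw
  Magnesite: 342.3 pbw
  ATH: 105.1 pbw
  SrCO3: 22.48 pbw
Total batch = 1291 pbw; LOI loss = 291.6 pbw

All arithmetic carries full float precision at all times. Working values appear with 4-significant-figure rounding across the worked steps — each reported result takes exactly one rounding. All derived quantities (ignition loss, glass mass, the yield, the totals, the six compositions) are computed starting from the weights per 999.9 pbw of glass at full precision, as written in the problem or answer text.
Per-oxide target masses for 999.9 pbw glass melt:
  SiO2: 41.46% × 999.9 = 414.6 pbw
  SrO: 1.581% × 999.9 = 15.81 pbw
  ZrO2: 6.158% × 999.9 = 61.57 pbw
  Al2O3: 6.830% × 999.9 = 68.29 pbw
  MgO: 35.46% × 999.9 = 354.6 pbw
  K2O: 8.509% × 999.9 = 85.08 pbw
Balance tally, oxide-wise, using the reported weights, at the basis given (sums match the target masses exact up to rounding of places):
  SiO2: 91.78·0.3281 + 605.0·0.6355 = 414.6 pbw (target 414.6 pbw)
  SrO: 22.48·0.7031 = 15.81 pbw (target 15.81 pbw)
  ZrO2: 91.78·0.6709 = 61.58 pbw (target 61.57 pbw)
  Al2O3: 105.1·0.6498 = 68.29 pbw (target 68.29 pbw)
  MgO: 605.0·0.3142 + 342.3·0.4805 = 354.6 pbw (target 354.6 pbw)
  K2O: 124.8·0.6817 = 85.08 pbw (target 85.08 pbw)
The glass-mass cross-check: batch total minus LOI = 999.9 pbw (the targets, summed, come to 999.9 pbw; versus the stated basis of 999.9 pbw — gaps are rounding artifacts).
Batch total: Σ batch = 1291 pbw; ignition loss, Σ(batch × LOI) = 291.6 pbw; the yield ratio, glass ÷ batch: 77.42%.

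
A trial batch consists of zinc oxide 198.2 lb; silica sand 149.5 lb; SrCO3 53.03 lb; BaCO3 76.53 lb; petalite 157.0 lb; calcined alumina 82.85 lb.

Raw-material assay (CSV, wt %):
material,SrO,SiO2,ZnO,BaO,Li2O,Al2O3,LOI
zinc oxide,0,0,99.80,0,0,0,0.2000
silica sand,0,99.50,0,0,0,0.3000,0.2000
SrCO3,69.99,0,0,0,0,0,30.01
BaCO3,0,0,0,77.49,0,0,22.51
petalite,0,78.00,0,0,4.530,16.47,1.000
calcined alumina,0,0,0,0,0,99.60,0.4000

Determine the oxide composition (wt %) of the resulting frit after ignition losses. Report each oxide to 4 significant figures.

Glass mass = 681.4 lb (batch 717.1 − LOI 35.74).
Composition: SrO 5.447%, SiO2 39.80%, ZnO 29.03%, BaO 8.703%, Li2O 1.044%, Al2O3 15.97%

Values along the way are printed (rounded to four significant digits) alongside each step; every computation holds full float precision through the solve; exactly one rounding goes into every reported value. The derived quantities, which include yield, net glass mass, the totals, six oxide percentages, LOI, are computed in full precision, exactly as printed in question or answer, starting from the weights at 681.4 lb of glass.
Delivered oxide masses:
  SrO: 53.03·0.6999 = 37.12 lb
  SiO2: 149.5·0.9950 + 157.0·0.7800 = 271.2 lb
  ZnO: 198.2·0.9980 = 197.8 lb
  BaO: 76.53·0.7749 = 59.30 lb
  Li2O: 157.0·0.04530 = 7.112 lb
  Al2O3: 149.5·0.003000 + 157.0·0.1647 + 82.85·0.9960 = 108.8 lb
LOI: 198.2·0.002000 + 149.5·0.002000 + 53.03·0.3001 + 76.53·0.2251 + 157.0·0.01000 + 82.85·0.004000 = 35.74 lb
Glass mass = batch − LOI = 717.1 − 35.74 = 681.4 lb (matching Σ of the oxides)
percent share: oxide ÷ glass, ×100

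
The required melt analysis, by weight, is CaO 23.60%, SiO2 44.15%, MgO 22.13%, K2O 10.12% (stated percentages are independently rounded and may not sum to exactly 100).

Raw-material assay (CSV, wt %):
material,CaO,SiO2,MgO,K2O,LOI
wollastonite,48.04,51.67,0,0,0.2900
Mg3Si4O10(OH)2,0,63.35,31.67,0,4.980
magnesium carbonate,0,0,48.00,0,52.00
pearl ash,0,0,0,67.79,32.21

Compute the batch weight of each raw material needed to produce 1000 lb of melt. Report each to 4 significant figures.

Every computation keeps full precision from start to finish. Intermediates are shown rounded to 4 significant digits between the steps — every reported number undergoes a single rounding. Derived quantities are computed at full float precision (the four compositions, net glass mass, LOI, the yield, the totals) from the weighed amounts for 1000 lb of glass, exactly as shown in either problem or answer.
Target masses of each oxide per 1000 lb melt:
  CaO: 23.60% × 1000 = 236.0 lb
  SiO2: 44.15% × 1000 = 441.5 lb
  MgO: 22.13% × 1000 = 221.3 lb
  K2O: 10.12% × 1000 = 101.2 lb
Balance tally, oxide-wise, with the batch weights as given, per the basis as stated (sum by sum, the targets are met inside rounding margins):
  CaO: 491.3·0.4804 = 236.0 lb (target 236.0 lb)
  SiO2: 491.3·0.5167 + 296.2·0.6335 = 441.5 lb (target 441.5 lb)
  MgO: 296.2·0.3167 + 265.6·0.4800 = 221.3 lb (target 221.3 lb)
  K2O: 149.3·0.6779 = 101.2 lb (target 101.2 lb)
The glass-mass cross-check: total charge less LOI = 1000 lb (oxide target masses add up to 1000 lb; the stated basis being 1000 lb — gaps are rounding artifacts).
Adding the batch up: Σ batch = 1202 lb; ignition loss, Σ(batch × LOI) = 202.4 lb; as yield: glass ÷ batch → 83.17%.

Batch per 1000 lb melt:
  wollastonite: 491.3 lb
  Mg3Si4O10(OH)2: 296.2 lb
  magnesium carbonate: 265.6 lb
  pearl ash: 149.3 lb
Total batch = 1202 lb; LOI loss = 202.4 lb; yield = 83.17%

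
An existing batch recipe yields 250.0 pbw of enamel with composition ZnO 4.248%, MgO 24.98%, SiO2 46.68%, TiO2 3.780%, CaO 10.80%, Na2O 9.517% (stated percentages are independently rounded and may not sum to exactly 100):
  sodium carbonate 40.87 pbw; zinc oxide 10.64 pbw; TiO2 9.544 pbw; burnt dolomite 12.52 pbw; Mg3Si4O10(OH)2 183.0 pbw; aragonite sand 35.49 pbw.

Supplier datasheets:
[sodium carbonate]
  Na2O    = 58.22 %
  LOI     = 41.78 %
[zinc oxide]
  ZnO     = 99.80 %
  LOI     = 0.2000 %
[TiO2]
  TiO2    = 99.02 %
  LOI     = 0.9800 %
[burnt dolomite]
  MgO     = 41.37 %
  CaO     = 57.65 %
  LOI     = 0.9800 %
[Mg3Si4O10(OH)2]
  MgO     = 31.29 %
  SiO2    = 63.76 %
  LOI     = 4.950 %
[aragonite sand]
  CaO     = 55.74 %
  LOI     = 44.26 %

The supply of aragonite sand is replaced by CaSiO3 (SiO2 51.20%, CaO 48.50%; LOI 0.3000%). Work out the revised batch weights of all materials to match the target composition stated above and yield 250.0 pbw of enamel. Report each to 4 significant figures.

Revised batch per 250.0 pbw enamel:
  sodium carbonate: 40.87 pbw
  zinc oxide: 10.64 pbw
  TiO2: 9.544 pbw
  burnt dolomite: 26.91 pbw
  Mg3Si4O10(OH)2: 164.0 pbw
  CaSiO3: 23.69 pbw
Total batch = 275.7 pbw; LOI loss = 25.64 pbw

Intermediates are displayed with 4-significant-digit rounding in the printout; all arithmetic carries full precision at all times — every reported number is rounded a single time; all derived quantities are rebuilt in full precision (LOI, glass mass, totals, six oxide percentages, yield) from the batch weights on 250.0 pbw of glass as written in the question or the answer.
Oxide mass targets, per 250.0 pbw enamel:
  ZnO: 4.248% × 250.0 = 10.62 pbw
  MgO: 24.98% × 250.0 = 62.45 pbw
  SiO2: 46.68% × 250.0 = 116.7 pbw
  TiO2: 3.780% × 250.0 = 9.450 pbw
  CaO: 10.80% × 250.0 = 27.00 pbw
  Na2O: 9.517% × 250.0 = 23.79 pbw
Per-oxide balance check from the weights as reported, relative to the basis at hand (delivered sums recover each target given rounding of the digits):
  ZnO: 10.64·0.9980 = 10.62 pbw (target 10.62 pbw)
  MgO: 26.91·0.4137 + 164.0·0.3129 = 62.45 pbw (target 62.45 pbw)
  SiO2: 164.0·0.6376 + 23.69·0.5120 = 116.7 pbw (target 116.7 pbw)
  TiO2: 9.544·0.9902 = 9.450 pbw (target 9.450 pbw)
  CaO: 26.91·0.5765 + 23.69·0.4850 = 27.00 pbw (target 27.00 pbw)
  Na2O: 40.87·0.5822 = 23.79 pbw (target 23.79 pbw)
Glass-mass closure: Σ batch − LOI loss = 250.0 pbw (summing oxide targets gives 250.0 pbw; with the basis standing at 250.0 pbw — gaps are rounding artifacts).
Adding the batch up: Σ batch = 275.7 pbw; Σ batch·LOI gives LOI loss = 25.64 pbw; the yield ratio, glass ÷ batch: 90.70%.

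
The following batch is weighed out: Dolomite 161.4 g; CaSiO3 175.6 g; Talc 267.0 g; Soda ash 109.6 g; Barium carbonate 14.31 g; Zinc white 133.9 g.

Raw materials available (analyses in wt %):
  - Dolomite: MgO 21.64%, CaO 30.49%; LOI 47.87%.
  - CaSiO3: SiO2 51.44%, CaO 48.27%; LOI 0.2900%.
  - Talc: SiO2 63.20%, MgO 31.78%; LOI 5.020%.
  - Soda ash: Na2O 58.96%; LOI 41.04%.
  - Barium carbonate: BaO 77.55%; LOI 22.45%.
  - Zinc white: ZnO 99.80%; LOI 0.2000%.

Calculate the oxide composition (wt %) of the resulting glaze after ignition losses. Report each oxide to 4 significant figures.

All arithmetic holds exact precision in every operation. Working values are printed, rounded to four significant digits, between the steps; each reported value takes just one rounding; derived quantities (net glass mass, totals, ignition loss, the six compositions, the yield) are recomputed at full float precision using the weight values on 722.2 g of glass, precisely as stated by the question or the answer.
Mass of each oxide from the mix:
  SiO2: 175.6·0.5144 + 267.0·0.6320 = 259.1 g
  Na2O: 109.6·0.5896 = 64.62 g
  ZnO: 133.9·0.9980 = 133.6 g
  MgO: 161.4·0.2164 + 267.0·0.3178 = 119.8 g
  BaO: 14.31·0.7755 = 11.10 g
  CaO: 161.4·0.3049 + 175.6·0.4827 = 134.0 g
LOI: 161.4·0.4787 + 175.6·0.002900 + 267.0·0.05020 + 109.6·0.4104 + 14.31·0.2245 + 133.9·0.002000 = 139.6 g
Glass = total batch minus LOI = 861.8 − 139.6 = 722.2 g (consistent with Σ oxide mass)
wt % = 100 × oxide mass / glass mass

Glass mass = 722.2 g (batch 861.8 − LOI 139.6).
Composition: SiO2 35.87%, Na2O 8.948%, ZnO 18.50%, MgO 16.59%, BaO 1.537%, CaO 18.55%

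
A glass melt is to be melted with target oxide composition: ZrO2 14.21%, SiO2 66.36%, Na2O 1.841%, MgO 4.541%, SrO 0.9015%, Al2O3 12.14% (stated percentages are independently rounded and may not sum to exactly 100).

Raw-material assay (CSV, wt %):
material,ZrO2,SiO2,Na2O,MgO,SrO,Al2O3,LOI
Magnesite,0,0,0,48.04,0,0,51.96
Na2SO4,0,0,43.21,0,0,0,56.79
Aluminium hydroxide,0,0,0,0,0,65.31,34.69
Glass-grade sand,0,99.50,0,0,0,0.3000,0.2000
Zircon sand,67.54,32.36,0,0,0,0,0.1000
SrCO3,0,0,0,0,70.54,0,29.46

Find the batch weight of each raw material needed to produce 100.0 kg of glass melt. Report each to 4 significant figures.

Batch per 100.0 kg glass melt:
  Magnesite: 9.453 kg
  Na2SO4: 4.261 kg
  Aluminium hydroxide: 18.31 kg
  Glass-grade sand: 59.85 kg
  Zircon sand: 21.04 kg
  SrCO3: 1.278 kg
Total batch = 114.2 kg; LOI loss = 14.20 kg; yield = 87.56%

In-progress results are printed with 4-significant-figure rounding in the printout; exact precision is kept from first step to last; a single rounding produces every reported figure — all derived quantities, which include the yield, ignition loss, glass mass, the six compositions, totals, are recomputed at full precision, precisely as stated by problem or answer, starting from the weights per 100.0 kg of glass.
Target oxide masses per 100.0 kg glass melt:
  ZrO2: 14.21% × 100.0 = 14.21 kg
  SiO2: 66.36% × 100.0 = 66.36 kg
  Na2O: 1.841% × 100.0 = 1.841 kg
  MgO: 4.541% × 100.0 = 4.541 kg
  SrO: 0.9015% × 100.0 = 0.9015 kg
  Al2O3: 12.14% × 100.0 = 12.14 kg
Verifying the oxide balance using the reported weights, at the basis given (sum by sum, the targets are met inside rounding margins):
  ZrO2: 21.04·0.6754 = 14.21 kg (target 14.21 kg)
  SiO2: 59.85·0.9950 + 21.04·0.3236 = 66.36 kg (target 66.36 kg)
  Na2O: 4.261·0.4321 = 1.841 kg (target 1.841 kg)
  MgO: 9.453·0.4804 = 4.541 kg (target 4.541 kg)
  SrO: 1.278·0.7054 = 0.9015 kg (target 0.9015 kg)
  Al2O3: 18.31·0.6531 + 59.85·0.003000 = 12.14 kg (target 12.14 kg)
Glass-mass bookkeeping: batch Σ − ignition loss = 99.99 kg (the targets, summed, come to 99.99 kg; against the stated basis, 100.0 kg — differing by rounding only).
Summing the batch: Σ batch = 114.2 kg; loss to ignition Σ batch·LOI = 14.20 kg; yield = glass ÷ total batch = 87.56%.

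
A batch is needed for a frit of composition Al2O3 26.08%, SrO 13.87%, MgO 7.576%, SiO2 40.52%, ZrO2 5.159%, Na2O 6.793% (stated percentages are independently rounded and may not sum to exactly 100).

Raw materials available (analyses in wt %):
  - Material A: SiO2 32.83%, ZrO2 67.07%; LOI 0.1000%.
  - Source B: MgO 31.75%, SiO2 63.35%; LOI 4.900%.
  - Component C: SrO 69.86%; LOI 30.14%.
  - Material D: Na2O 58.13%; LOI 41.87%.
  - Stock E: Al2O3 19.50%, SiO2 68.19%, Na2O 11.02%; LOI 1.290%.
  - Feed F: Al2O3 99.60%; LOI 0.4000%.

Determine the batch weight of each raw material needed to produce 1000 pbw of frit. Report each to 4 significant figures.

Working values are displayed with 4-significant-figure rounding on the page — all arithmetic runs at full precision in all steps. Each reported value is rounded a single time; the derived quantities are re-derived at exact precision (totals, LOI, six oxide percentages, the yield, net glass mass) starting from the weights on 1000 pbw of glass as given in the problem or the answer.
Target oxide masses per 1000 pbw frit:
  Al2O3: 26.08% × 1000 = 260.8 pbw
  SrO: 13.87% × 1000 = 138.7 pbw
  MgO: 7.576% × 1000 = 75.76 pbw
  SiO2: 40.52% × 1000 = 405.2 pbw
  ZrO2: 5.159% × 1000 = 51.59 pbw
  Na2O: 6.793% × 1000 = 67.93 pbw
Verifying the oxide balance with the batch weights as given, at the basis given (every target is met by its sum up to rounding of the answer):
  Al2O3: 335.5·0.1950 + 196.2·0.9960 = 260.8 pbw (target 260.8 pbw)
  SrO: 198.5·0.6986 = 138.7 pbw (target 138.7 pbw)
  MgO: 238.6·0.3175 = 75.76 pbw (target 75.76 pbw)
  SiO2: 76.92·0.3283 + 238.6·0.6335 + 335.5·0.6819 = 405.2 pbw (target 405.2 pbw)
  ZrO2: 76.92·0.6707 = 51.59 pbw (target 51.59 pbw)
  Na2O: 53.25·0.5813 + 335.5·0.1102 = 67.93 pbw (target 67.93 pbw)
Glass-mass bookkeeping: total charge less LOI = 1000 pbw (summing oxide targets gives 1000 pbw; stated basis 1000 pbw — any gap is answer rounding).
Batch total: Σ batch = 1099 pbw; LOI loss = Σ batch·LOI = 99.00 pbw; the yield ratio, glass ÷ batch: 90.99%.

Batch per 1000 pbw frit:
  Material A: 76.92 pbw
  Source B: 238.6 pbw
  Component C: 198.5 pbw
  Material D: 53.25 pbw
  Stock E: 335.5 pbw
  Feed F: 196.2 pbw
Total batch = 1099 pbw; LOI loss = 99.00 pbw; yield = 90.99%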